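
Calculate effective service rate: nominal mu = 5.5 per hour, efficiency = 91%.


Effective rate = mu * efficiency = 5.5 * 0.91 = 5.01 per hour

5.01 per hour


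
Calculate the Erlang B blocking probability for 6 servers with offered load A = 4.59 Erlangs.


B(N,A) = (A^N/N!) / sum(A^k/k!, k=0..N) with N=6, A=4.59 = 0.1609

0.1609


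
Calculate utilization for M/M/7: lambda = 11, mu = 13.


rho = lambda/(c*mu) = 11/(7*13) = 0.1209

0.1209


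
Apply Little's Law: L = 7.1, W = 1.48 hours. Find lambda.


lambda = L / W = 7.1 / 1.48 = 4.8 per hour

4.8 per hour


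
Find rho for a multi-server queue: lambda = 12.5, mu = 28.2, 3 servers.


rho = lambda / (c * mu) = 12.5 / (3 * 28.2) = 0.1478

0.1478


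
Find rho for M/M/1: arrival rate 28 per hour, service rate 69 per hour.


rho = lambda/mu = 28/69 = 0.4058

0.4058


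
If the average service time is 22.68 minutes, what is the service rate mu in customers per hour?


mu = 60 / avg_service_time = 60 / 22.68 = 2.65 per hour

2.65 per hour


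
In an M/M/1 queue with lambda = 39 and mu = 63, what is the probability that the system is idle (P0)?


P0 = 1 - rho = 1 - 39/63 = 0.381

0.381


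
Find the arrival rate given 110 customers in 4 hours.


lambda = total arrivals / time = 110 / 4 = 27.5 per hour

27.5 per hour


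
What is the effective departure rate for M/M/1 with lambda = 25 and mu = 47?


For a stable queue (lambda < mu), throughput = lambda = 25 per hour

25 per hour


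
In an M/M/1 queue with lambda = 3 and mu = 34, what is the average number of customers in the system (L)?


rho = 3/34; L = rho/(1-rho) = 0.1

0.1


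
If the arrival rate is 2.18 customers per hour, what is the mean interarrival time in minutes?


Mean interarrival time = 60/lambda = 60/2.18 = 27.52 minutes

27.52 minutes


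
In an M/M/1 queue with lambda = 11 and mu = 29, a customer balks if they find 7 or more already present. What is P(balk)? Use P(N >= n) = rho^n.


P(N >= 7) = rho^7 = (11/29)^7 = 0.0011

0.0011


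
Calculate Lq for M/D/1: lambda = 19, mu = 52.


M/D/1: Lq = rho^2 / (2*(1-rho)) where rho = 19/52; Lq = 0.11

0.11


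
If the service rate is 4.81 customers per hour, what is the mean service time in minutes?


Mean service time = 60/mu = 60/4.81 = 12.47 minutes

12.47 minutes


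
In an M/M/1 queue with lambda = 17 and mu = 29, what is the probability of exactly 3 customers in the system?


rho = 17/29; P(n) = (1-rho)*rho^n = (1-17/29)*(17/29)^3 = 0.0834

0.0834


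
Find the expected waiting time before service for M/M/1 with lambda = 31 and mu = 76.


rho = 31/76; Wq = rho/(mu - lambda) = 0.0091 hours

0.0091 hours


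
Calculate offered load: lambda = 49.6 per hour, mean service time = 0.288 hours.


Offered load a = lambda * E[S] = 49.6 * 0.288 = 14.28 Erlangs

14.28 Erlangs


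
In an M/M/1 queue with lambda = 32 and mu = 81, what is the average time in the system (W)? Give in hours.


W = 1/(mu - lambda) = 1/(81 - 32) = 0.0204 hours

0.0204 hours


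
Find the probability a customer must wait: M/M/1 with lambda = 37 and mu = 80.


P(wait) = rho = lambda/mu = 37/80 = 0.4625

0.4625


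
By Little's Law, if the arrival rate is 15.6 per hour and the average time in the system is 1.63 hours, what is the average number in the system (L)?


L = lambda * W = 15.6 * 1.63 = 25.43

25.43


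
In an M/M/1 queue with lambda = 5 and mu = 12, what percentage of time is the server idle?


Idle fraction = (1 - rho) * 100 = (1 - 5/12) * 100 = 58.3%

58.3%


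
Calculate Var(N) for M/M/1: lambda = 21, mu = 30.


rho = 21/30; Var(N) = rho/(1-rho)^2 = 7.78

7.78


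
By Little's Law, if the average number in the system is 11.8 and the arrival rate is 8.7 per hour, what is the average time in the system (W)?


W = L / lambda = 11.8 / 8.7 = 1.3563 hours

1.3563 hours


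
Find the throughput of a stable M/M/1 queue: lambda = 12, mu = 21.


For a stable queue (lambda < mu), throughput = lambda = 12 per hour

12 per hour


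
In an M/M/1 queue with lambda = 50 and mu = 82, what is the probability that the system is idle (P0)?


P0 = 1 - rho = 1 - 50/82 = 0.3902

0.3902


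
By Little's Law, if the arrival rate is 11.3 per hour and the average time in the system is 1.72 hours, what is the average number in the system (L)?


L = lambda * W = 11.3 * 1.72 = 19.44

19.44


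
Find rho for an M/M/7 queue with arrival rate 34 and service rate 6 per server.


rho = lambda/(c*mu) = 34/(7*6) = 0.8095

0.8095


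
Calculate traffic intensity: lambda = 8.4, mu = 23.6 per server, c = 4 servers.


rho = lambda / (c * mu) = 8.4 / (4 * 23.6) = 0.089

0.089


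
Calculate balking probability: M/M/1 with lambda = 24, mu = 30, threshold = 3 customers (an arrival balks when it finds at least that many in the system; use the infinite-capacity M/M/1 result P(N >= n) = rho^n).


P(N >= 3) = rho^3 = (24/30)^3 = 0.512

0.512


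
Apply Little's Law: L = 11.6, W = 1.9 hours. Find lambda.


lambda = L / W = 11.6 / 1.9 = 6.11 per hour

6.11 per hour


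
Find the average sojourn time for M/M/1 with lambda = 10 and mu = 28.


W = 1/(mu - lambda) = 1/(28 - 10) = 0.0556 hours

0.0556 hours


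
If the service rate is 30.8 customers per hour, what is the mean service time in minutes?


Mean service time = 60/mu = 60/30.8 = 1.95 minutes

1.95 minutes


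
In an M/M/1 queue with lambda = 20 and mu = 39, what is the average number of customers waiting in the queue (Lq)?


rho = 20/39; Lq = rho^2/(1-rho) = 0.54

0.54


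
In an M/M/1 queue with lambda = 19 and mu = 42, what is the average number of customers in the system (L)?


rho = 19/42; L = rho/(1-rho) = 0.83

0.83


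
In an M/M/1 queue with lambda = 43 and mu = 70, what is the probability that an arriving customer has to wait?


P(wait) = rho = lambda/mu = 43/70 = 0.6143

0.6143


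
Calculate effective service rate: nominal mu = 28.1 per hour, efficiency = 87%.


Effective rate = mu * efficiency = 28.1 * 0.87 = 24.45 per hour

24.45 per hour


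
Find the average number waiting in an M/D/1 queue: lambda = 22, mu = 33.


M/D/1: Lq = rho^2 / (2*(1-rho)) where rho = 22/33; Lq = 0.67

0.67


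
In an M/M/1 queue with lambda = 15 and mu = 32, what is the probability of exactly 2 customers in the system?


rho = 15/32; P(n) = (1-rho)*rho^n = (1-15/32)*(15/32)^2 = 0.1167

0.1167


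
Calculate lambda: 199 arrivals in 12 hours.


lambda = total arrivals / time = 199 / 12 = 16.58 per hour

16.58 per hour


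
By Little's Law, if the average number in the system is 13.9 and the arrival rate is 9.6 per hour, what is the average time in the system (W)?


W = L / lambda = 13.9 / 9.6 = 1.4479 hours

1.4479 hours


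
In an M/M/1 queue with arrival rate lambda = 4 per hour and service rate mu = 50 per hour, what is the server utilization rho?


rho = lambda/mu = 4/50 = 0.08

0.08


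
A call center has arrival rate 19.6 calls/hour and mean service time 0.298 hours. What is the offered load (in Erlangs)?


Offered load a = lambda * E[S] = 19.6 * 0.298 = 5.84 Erlangs

5.84 Erlangs


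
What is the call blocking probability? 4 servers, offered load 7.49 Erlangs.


B(N,A) = (A^N/N!) / sum(A^k/k!, k=0..N) with N=4, A=7.49 = 0.5517

0.5517


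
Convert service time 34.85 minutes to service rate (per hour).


mu = 60 / avg_service_time = 60 / 34.85 = 1.72 per hour

1.72 per hour


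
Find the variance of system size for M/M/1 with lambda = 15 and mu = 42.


rho = 15/42; Var(N) = rho/(1-rho)^2 = 0.86

0.86


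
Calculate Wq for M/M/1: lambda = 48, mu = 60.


rho = 48/60; Wq = rho/(mu - lambda) = 0.0667 hours

0.0667 hours


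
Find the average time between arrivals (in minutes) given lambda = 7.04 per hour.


Mean interarrival time = 60/lambda = 60/7.04 = 8.52 minutes

8.52 minutes


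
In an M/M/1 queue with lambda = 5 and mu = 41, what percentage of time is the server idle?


Idle fraction = (1 - rho) * 100 = (1 - 5/41) * 100 = 87.8%

87.8%


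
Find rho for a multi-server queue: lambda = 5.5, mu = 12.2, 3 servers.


rho = lambda / (c * mu) = 5.5 / (3 * 12.2) = 0.1503

0.1503


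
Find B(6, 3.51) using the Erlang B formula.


B(N,A) = (A^N/N!) / sum(A^k/k!, k=0..N) with N=6, A=3.51 = 0.0831

0.0831


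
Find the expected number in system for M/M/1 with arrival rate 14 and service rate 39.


rho = 14/39; L = rho/(1-rho) = 0.56

0.56


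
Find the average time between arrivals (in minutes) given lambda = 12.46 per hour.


Mean interarrival time = 60/lambda = 60/12.46 = 4.82 minutes

4.82 minutes


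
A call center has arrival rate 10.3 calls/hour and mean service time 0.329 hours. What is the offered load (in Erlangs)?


Offered load a = lambda * E[S] = 10.3 * 0.329 = 3.39 Erlangs

3.39 Erlangs


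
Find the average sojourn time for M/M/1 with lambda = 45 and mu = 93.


W = 1/(mu - lambda) = 1/(93 - 45) = 0.0208 hours

0.0208 hours


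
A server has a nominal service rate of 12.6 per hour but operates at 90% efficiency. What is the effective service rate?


Effective rate = mu * efficiency = 12.6 * 0.9 = 11.34 per hour

11.34 per hour


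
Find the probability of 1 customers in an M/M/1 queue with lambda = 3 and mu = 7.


rho = 3/7; P(n) = (1-rho)*rho^n = (1-3/7)*(3/7)^1 = 0.2449

0.2449


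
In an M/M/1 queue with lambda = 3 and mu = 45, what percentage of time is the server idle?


Idle fraction = (1 - rho) * 100 = (1 - 3/45) * 100 = 93.3%

93.3%


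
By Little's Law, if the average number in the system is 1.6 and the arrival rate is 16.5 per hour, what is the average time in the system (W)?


W = L / lambda = 1.6 / 16.5 = 0.097 hours

0.097 hours


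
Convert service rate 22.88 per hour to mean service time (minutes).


Mean service time = 60/mu = 60/22.88 = 2.62 minutes

2.62 minutes


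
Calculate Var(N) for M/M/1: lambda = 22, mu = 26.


rho = 22/26; Var(N) = rho/(1-rho)^2 = 35.75

35.75


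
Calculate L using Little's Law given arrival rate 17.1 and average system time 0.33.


L = lambda * W = 17.1 * 0.33 = 5.64

5.64


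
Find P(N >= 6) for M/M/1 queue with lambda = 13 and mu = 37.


P(N >= 6) = rho^6 = (13/37)^6 = 0.0019

0.0019


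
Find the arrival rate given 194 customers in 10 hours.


lambda = total arrivals / time = 194 / 10 = 19.4 per hour

19.4 per hour


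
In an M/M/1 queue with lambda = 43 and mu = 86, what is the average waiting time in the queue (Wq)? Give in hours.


rho = 43/86; Wq = rho/(mu - lambda) = 0.0116 hours

0.0116 hours


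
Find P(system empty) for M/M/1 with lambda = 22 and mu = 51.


P0 = 1 - rho = 1 - 22/51 = 0.5686

0.5686


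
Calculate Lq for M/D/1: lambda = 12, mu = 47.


M/D/1: Lq = rho^2 / (2*(1-rho)) where rho = 12/47; Lq = 0.04

0.04


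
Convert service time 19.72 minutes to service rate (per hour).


mu = 60 / avg_service_time = 60 / 19.72 = 3.04 per hour

3.04 per hour


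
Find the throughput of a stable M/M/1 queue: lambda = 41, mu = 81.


For a stable queue (lambda < mu), throughput = lambda = 41 per hour

41 per hour


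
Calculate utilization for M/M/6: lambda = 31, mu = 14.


rho = lambda/(c*mu) = 31/(6*14) = 0.369

0.369


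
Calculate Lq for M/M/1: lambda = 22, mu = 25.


rho = 22/25; Lq = rho^2/(1-rho) = 6.45

6.45


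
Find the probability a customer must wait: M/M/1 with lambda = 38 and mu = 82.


P(wait) = rho = lambda/mu = 38/82 = 0.4634

0.4634


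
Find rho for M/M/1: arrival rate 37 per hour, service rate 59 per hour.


rho = lambda/mu = 37/59 = 0.6271

0.6271


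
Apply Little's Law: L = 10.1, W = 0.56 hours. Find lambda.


lambda = L / W = 10.1 / 0.56 = 18.04 per hour

18.04 per hour


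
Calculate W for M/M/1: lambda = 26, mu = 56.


W = 1/(mu - lambda) = 1/(56 - 26) = 0.0333 hours

0.0333 hours


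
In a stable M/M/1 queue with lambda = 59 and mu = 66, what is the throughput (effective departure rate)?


For a stable queue (lambda < mu), throughput = lambda = 59 per hour

59 per hour


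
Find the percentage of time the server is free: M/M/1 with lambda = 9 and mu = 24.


Idle fraction = (1 - rho) * 100 = (1 - 9/24) * 100 = 62.5%

62.5%


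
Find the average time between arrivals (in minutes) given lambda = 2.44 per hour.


Mean interarrival time = 60/lambda = 60/2.44 = 24.59 minutes

24.59 minutes


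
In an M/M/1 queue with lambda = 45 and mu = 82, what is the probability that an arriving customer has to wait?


P(wait) = rho = lambda/mu = 45/82 = 0.5488

0.5488


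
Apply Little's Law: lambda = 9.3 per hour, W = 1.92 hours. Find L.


L = lambda * W = 9.3 * 1.92 = 17.86

17.86


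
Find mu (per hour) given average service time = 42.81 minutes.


mu = 60 / avg_service_time = 60 / 42.81 = 1.4 per hour

1.4 per hour


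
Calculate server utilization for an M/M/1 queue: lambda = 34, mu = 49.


rho = lambda/mu = 34/49 = 0.6939

0.6939


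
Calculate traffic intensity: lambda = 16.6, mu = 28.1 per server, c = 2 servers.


rho = lambda / (c * mu) = 16.6 / (2 * 28.1) = 0.2954

0.2954


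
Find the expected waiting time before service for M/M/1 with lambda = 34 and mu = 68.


rho = 34/68; Wq = rho/(mu - lambda) = 0.0147 hours

0.0147 hours


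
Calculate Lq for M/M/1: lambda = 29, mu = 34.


rho = 29/34; Lq = rho^2/(1-rho) = 4.95

4.95


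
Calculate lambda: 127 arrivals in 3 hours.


lambda = total arrivals / time = 127 / 3 = 42.33 per hour

42.33 per hour


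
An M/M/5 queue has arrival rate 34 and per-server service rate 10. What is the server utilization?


rho = lambda/(c*mu) = 34/(5*10) = 0.68

0.68


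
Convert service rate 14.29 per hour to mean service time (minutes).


Mean service time = 60/mu = 60/14.29 = 4.2 minutes

4.2 minutes


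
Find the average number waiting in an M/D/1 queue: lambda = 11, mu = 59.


M/D/1: Lq = rho^2 / (2*(1-rho)) where rho = 11/59; Lq = 0.02

0.02


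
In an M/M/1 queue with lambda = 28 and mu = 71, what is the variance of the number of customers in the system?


rho = 28/71; Var(N) = rho/(1-rho)^2 = 1.08

1.08


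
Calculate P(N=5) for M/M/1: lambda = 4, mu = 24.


rho = 4/24; P(n) = (1-rho)*rho^n = (1-4/24)*(4/24)^5 = 0.0001

0.0001


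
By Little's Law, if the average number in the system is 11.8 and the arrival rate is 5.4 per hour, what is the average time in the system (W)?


W = L / lambda = 11.8 / 5.4 = 2.1852 hours

2.1852 hours


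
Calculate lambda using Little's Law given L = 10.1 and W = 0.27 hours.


lambda = L / W = 10.1 / 0.27 = 37.41 per hour

37.41 per hour


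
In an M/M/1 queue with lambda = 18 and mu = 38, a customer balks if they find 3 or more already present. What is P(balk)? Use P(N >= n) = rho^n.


P(N >= 3) = rho^3 = (18/38)^3 = 0.1063

0.1063


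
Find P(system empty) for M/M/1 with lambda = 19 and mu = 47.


P0 = 1 - rho = 1 - 19/47 = 0.5957

0.5957


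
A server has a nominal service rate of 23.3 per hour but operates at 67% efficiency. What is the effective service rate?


Effective rate = mu * efficiency = 23.3 * 0.67 = 15.61 per hour

15.61 per hour


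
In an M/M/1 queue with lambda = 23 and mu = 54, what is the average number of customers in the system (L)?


rho = 23/54; L = rho/(1-rho) = 0.74

0.74


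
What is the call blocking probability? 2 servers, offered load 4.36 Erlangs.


B(N,A) = (A^N/N!) / sum(A^k/k!, k=0..N) with N=2, A=4.36 = 0.6394

0.6394


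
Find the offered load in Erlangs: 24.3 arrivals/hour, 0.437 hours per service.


Offered load a = lambda * E[S] = 24.3 * 0.437 = 10.62 Erlangs

10.62 Erlangs


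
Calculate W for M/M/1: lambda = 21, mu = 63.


W = 1/(mu - lambda) = 1/(63 - 21) = 0.0238 hours

0.0238 hours


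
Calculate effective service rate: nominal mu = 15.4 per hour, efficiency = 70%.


Effective rate = mu * efficiency = 15.4 * 0.7 = 10.78 per hour

10.78 per hour


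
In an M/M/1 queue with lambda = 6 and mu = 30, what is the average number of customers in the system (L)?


rho = 6/30; L = rho/(1-rho) = 0.25

0.25


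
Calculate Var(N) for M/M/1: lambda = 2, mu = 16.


rho = 2/16; Var(N) = rho/(1-rho)^2 = 0.16

0.16


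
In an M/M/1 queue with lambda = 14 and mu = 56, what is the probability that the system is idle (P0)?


P0 = 1 - rho = 1 - 14/56 = 0.75

0.75


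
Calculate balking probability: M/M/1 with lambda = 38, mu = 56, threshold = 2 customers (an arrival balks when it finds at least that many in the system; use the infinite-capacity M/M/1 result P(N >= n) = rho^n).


P(N >= 2) = rho^2 = (38/56)^2 = 0.4605

0.4605


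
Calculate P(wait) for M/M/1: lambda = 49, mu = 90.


P(wait) = rho = lambda/mu = 49/90 = 0.5444

0.5444


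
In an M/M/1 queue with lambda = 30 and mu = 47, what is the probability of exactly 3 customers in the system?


rho = 30/47; P(n) = (1-rho)*rho^n = (1-30/47)*(30/47)^3 = 0.0941

0.0941


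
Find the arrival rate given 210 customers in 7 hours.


lambda = total arrivals / time = 210 / 7 = 30.0 per hour

30.0 per hour


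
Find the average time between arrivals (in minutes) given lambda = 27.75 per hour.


Mean interarrival time = 60/lambda = 60/27.75 = 2.16 minutes

2.16 minutes


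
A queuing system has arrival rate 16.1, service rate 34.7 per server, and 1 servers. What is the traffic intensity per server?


rho = lambda / (c * mu) = 16.1 / (1 * 34.7) = 0.464

0.464


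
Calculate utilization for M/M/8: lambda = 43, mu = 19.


rho = lambda/(c*mu) = 43/(8*19) = 0.2829

0.2829


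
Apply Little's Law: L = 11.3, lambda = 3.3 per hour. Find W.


W = L / lambda = 11.3 / 3.3 = 3.4242 hours

3.4242 hours


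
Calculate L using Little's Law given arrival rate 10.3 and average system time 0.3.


L = lambda * W = 10.3 * 0.3 = 3.09

3.09


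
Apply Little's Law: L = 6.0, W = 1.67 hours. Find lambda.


lambda = L / W = 6.0 / 1.67 = 3.59 per hour

3.59 per hour


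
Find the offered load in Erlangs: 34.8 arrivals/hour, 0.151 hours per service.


Offered load a = lambda * E[S] = 34.8 * 0.151 = 5.25 Erlangs

5.25 Erlangs


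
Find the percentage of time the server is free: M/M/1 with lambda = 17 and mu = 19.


Idle fraction = (1 - rho) * 100 = (1 - 17/19) * 100 = 10.5%

10.5%


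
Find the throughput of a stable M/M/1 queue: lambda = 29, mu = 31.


For a stable queue (lambda < mu), throughput = lambda = 29 per hour

29 per hour


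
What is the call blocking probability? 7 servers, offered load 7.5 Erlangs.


B(N,A) = (A^N/N!) / sum(A^k/k!, k=0..N) with N=7, A=7.5 = 0.2792

0.2792


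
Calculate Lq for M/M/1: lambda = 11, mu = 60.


rho = 11/60; Lq = rho^2/(1-rho) = 0.04

0.04


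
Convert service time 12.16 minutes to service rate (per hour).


mu = 60 / avg_service_time = 60 / 12.16 = 4.93 per hour

4.93 per hour


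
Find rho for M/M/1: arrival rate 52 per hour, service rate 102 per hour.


rho = lambda/mu = 52/102 = 0.5098

0.5098


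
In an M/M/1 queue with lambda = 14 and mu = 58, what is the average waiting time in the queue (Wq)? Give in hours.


rho = 14/58; Wq = rho/(mu - lambda) = 0.0055 hours

0.0055 hours


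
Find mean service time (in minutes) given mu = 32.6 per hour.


Mean service time = 60/mu = 60/32.6 = 1.84 minutes

1.84 minutes


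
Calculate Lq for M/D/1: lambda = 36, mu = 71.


M/D/1: Lq = rho^2 / (2*(1-rho)) where rho = 36/71; Lq = 0.26

0.26


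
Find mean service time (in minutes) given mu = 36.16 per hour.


Mean service time = 60/mu = 60/36.16 = 1.66 minutes

1.66 minutes


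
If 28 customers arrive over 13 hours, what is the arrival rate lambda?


lambda = total arrivals / time = 28 / 13 = 2.15 per hour

2.15 per hour


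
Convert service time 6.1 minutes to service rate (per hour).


mu = 60 / avg_service_time = 60 / 6.1 = 9.84 per hour

9.84 per hour


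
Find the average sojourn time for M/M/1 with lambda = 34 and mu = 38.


W = 1/(mu - lambda) = 1/(38 - 34) = 0.25 hours

0.25 hours


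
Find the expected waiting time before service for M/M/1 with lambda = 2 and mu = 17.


rho = 2/17; Wq = rho/(mu - lambda) = 0.0078 hours

0.0078 hours


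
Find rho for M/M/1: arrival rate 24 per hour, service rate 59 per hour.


rho = lambda/mu = 24/59 = 0.4068

0.4068


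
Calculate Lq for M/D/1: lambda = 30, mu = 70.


M/D/1: Lq = rho^2 / (2*(1-rho)) where rho = 30/70; Lq = 0.16

0.16


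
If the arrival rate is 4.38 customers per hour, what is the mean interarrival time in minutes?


Mean interarrival time = 60/lambda = 60/4.38 = 13.7 minutes

13.7 minutes


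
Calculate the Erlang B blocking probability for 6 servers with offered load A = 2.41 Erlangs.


B(N,A) = (A^N/N!) / sum(A^k/k!, k=0..N) with N=6, A=2.41 = 0.0247

0.0247


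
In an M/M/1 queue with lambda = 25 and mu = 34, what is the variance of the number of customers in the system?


rho = 25/34; Var(N) = rho/(1-rho)^2 = 10.49

10.49


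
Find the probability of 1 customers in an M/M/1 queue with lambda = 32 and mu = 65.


rho = 32/65; P(n) = (1-rho)*rho^n = (1-32/65)*(32/65)^1 = 0.2499

0.2499


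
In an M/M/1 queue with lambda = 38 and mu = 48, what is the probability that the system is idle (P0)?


P0 = 1 - rho = 1 - 38/48 = 0.2083

0.2083


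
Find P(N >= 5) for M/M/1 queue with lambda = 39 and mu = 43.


P(N >= 5) = rho^5 = (39/43)^5 = 0.6137

0.6137


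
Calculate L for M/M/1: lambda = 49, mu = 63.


rho = 49/63; L = rho/(1-rho) = 3.5

3.5


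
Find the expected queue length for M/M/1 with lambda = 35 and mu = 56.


rho = 35/56; Lq = rho^2/(1-rho) = 1.04

1.04


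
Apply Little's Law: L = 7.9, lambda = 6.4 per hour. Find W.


W = L / lambda = 7.9 / 6.4 = 1.2344 hours

1.2344 hours


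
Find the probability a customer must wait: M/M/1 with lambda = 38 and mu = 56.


P(wait) = rho = lambda/mu = 38/56 = 0.6786

0.6786


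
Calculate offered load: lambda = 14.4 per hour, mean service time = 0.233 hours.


Offered load a = lambda * E[S] = 14.4 * 0.233 = 3.36 Erlangs

3.36 Erlangs


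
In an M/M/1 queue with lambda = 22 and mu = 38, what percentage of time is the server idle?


Idle fraction = (1 - rho) * 100 = (1 - 22/38) * 100 = 42.1%

42.1%


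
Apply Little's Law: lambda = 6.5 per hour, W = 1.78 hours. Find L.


L = lambda * W = 6.5 * 1.78 = 11.57

11.57


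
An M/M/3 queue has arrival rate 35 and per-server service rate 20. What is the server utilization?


rho = lambda/(c*mu) = 35/(3*20) = 0.5833

0.5833


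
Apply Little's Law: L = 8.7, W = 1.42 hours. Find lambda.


lambda = L / W = 8.7 / 1.42 = 6.13 per hour

6.13 per hour


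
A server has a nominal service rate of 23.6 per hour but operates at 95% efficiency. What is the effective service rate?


Effective rate = mu * efficiency = 23.6 * 0.95 = 22.42 per hour

22.42 per hour


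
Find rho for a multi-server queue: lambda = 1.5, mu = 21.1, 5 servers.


rho = lambda / (c * mu) = 1.5 / (5 * 21.1) = 0.0142

0.0142


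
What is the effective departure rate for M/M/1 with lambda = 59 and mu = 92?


For a stable queue (lambda < mu), throughput = lambda = 59 per hour

59 per hour


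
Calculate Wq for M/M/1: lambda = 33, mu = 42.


rho = 33/42; Wq = rho/(mu - lambda) = 0.0873 hours

0.0873 hours


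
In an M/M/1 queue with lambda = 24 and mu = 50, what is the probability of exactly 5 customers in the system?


rho = 24/50; P(n) = (1-rho)*rho^n = (1-24/50)*(24/50)^5 = 0.0132

0.0132


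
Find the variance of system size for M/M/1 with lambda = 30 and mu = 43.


rho = 30/43; Var(N) = rho/(1-rho)^2 = 7.63

7.63


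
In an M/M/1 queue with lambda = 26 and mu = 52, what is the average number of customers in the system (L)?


rho = 26/52; L = rho/(1-rho) = 1.0

1.0


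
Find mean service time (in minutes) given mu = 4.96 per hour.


Mean service time = 60/mu = 60/4.96 = 12.1 minutes

12.1 minutes


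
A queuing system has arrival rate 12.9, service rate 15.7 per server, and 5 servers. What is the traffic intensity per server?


rho = lambda / (c * mu) = 12.9 / (5 * 15.7) = 0.1643

0.1643


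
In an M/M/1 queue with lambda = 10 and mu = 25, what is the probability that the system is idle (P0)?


P0 = 1 - rho = 1 - 10/25 = 0.6

0.6


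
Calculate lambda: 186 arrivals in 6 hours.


lambda = total arrivals / time = 186 / 6 = 31.0 per hour

31.0 per hour


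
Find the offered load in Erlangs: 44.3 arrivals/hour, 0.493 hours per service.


Offered load a = lambda * E[S] = 44.3 * 0.493 = 21.84 Erlangs

21.84 Erlangs


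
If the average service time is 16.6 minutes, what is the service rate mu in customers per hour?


mu = 60 / avg_service_time = 60 / 16.6 = 3.61 per hour

3.61 per hour


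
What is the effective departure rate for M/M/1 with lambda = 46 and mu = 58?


For a stable queue (lambda < mu), throughput = lambda = 46 per hour

46 per hour


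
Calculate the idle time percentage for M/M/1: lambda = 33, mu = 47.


Idle fraction = (1 - rho) * 100 = (1 - 33/47) * 100 = 29.8%

29.8%


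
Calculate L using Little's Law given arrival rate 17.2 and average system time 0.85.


L = lambda * W = 17.2 * 0.85 = 14.62

14.62


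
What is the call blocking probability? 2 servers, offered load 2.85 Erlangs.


B(N,A) = (A^N/N!) / sum(A^k/k!, k=0..N) with N=2, A=2.85 = 0.5134

0.5134


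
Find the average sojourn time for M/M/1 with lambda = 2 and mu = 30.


W = 1/(mu - lambda) = 1/(30 - 2) = 0.0357 hours

0.0357 hours


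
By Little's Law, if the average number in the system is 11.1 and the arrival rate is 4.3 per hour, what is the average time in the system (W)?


W = L / lambda = 11.1 / 4.3 = 2.5814 hours

2.5814 hours


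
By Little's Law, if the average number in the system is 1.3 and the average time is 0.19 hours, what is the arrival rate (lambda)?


lambda = L / W = 1.3 / 0.19 = 6.84 per hour

6.84 per hour


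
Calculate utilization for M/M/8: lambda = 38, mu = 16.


rho = lambda/(c*mu) = 38/(8*16) = 0.2969

0.2969


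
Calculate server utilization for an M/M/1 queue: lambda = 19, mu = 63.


rho = lambda/mu = 19/63 = 0.3016

0.3016


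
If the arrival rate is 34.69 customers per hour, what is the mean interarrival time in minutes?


Mean interarrival time = 60/lambda = 60/34.69 = 1.73 minutes

1.73 minutes


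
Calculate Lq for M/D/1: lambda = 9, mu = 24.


M/D/1: Lq = rho^2 / (2*(1-rho)) where rho = 9/24; Lq = 0.11

0.11


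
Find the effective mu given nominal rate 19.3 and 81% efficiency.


Effective rate = mu * efficiency = 19.3 * 0.81 = 15.63 per hour

15.63 per hour


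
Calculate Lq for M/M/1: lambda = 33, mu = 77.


rho = 33/77; Lq = rho^2/(1-rho) = 0.32

0.32


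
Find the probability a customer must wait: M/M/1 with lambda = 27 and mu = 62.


P(wait) = rho = lambda/mu = 27/62 = 0.4355

0.4355


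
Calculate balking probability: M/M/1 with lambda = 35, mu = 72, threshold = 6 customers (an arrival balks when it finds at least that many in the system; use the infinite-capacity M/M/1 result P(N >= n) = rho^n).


P(N >= 6) = rho^6 = (35/72)^6 = 0.0132

0.0132


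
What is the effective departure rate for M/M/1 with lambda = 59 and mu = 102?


For a stable queue (lambda < mu), throughput = lambda = 59 per hour

59 per hour


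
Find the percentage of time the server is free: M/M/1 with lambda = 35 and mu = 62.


Idle fraction = (1 - rho) * 100 = (1 - 35/62) * 100 = 43.5%

43.5%


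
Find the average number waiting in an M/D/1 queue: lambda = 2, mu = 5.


M/D/1: Lq = rho^2 / (2*(1-rho)) where rho = 2/5; Lq = 0.13

0.13


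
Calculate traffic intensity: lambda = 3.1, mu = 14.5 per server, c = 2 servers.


rho = lambda / (c * mu) = 3.1 / (2 * 14.5) = 0.1069

0.1069


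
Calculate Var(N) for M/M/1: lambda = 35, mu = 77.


rho = 35/77; Var(N) = rho/(1-rho)^2 = 1.53

1.53


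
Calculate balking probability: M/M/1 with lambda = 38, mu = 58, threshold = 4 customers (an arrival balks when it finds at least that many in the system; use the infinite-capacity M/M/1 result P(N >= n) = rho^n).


P(N >= 4) = rho^4 = (38/58)^4 = 0.1843

0.1843


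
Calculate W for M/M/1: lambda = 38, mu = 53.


W = 1/(mu - lambda) = 1/(53 - 38) = 0.0667 hours

0.0667 hours


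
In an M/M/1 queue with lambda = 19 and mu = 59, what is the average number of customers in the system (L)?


rho = 19/59; L = rho/(1-rho) = 0.48

0.48


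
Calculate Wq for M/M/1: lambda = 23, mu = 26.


rho = 23/26; Wq = rho/(mu - lambda) = 0.2949 hours

0.2949 hours


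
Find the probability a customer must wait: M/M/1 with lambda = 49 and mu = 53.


P(wait) = rho = lambda/mu = 49/53 = 0.9245

0.9245


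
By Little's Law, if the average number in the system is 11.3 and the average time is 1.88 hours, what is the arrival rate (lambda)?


lambda = L / W = 11.3 / 1.88 = 6.01 per hour

6.01 per hour


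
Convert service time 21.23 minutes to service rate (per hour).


mu = 60 / avg_service_time = 60 / 21.23 = 2.83 per hour

2.83 per hour


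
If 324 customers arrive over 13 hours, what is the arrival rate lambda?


lambda = total arrivals / time = 324 / 13 = 24.92 per hour

24.92 per hour


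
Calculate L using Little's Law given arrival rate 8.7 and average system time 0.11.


L = lambda * W = 8.7 * 0.11 = 0.96

0.96


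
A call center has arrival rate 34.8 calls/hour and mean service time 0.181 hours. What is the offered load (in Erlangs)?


Offered load a = lambda * E[S] = 34.8 * 0.181 = 6.3 Erlangs

6.3 Erlangs


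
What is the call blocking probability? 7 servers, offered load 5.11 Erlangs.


B(N,A) = (A^N/N!) / sum(A^k/k!, k=0..N) with N=7, A=5.11 = 0.1275

0.1275


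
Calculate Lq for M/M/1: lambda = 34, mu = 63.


rho = 34/63; Lq = rho^2/(1-rho) = 0.63

0.63


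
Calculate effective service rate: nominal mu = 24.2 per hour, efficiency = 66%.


Effective rate = mu * efficiency = 24.2 * 0.66 = 15.97 per hour

15.97 per hour


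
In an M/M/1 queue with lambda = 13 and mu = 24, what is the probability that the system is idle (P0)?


P0 = 1 - rho = 1 - 13/24 = 0.4583

0.4583


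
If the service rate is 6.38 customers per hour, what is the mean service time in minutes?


Mean service time = 60/mu = 60/6.38 = 9.4 minutes

9.4 minutes


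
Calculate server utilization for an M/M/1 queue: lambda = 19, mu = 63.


rho = lambda/mu = 19/63 = 0.3016

0.3016


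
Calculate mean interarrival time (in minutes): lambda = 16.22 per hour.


Mean interarrival time = 60/lambda = 60/16.22 = 3.7 minutes

3.7 minutes


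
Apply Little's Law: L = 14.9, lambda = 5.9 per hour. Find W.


W = L / lambda = 14.9 / 5.9 = 2.5254 hours

2.5254 hours


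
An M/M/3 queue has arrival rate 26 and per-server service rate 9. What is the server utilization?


rho = lambda/(c*mu) = 26/(3*9) = 0.963

0.963


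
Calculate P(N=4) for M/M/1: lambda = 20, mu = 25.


rho = 20/25; P(n) = (1-rho)*rho^n = (1-20/25)*(20/25)^4 = 0.0819

0.0819


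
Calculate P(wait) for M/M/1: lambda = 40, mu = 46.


P(wait) = rho = lambda/mu = 40/46 = 0.8696

0.8696


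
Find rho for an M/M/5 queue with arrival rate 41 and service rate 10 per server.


rho = lambda/(c*mu) = 41/(5*10) = 0.82

0.82


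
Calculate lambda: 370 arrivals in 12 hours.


lambda = total arrivals / time = 370 / 12 = 30.83 per hour

30.83 per hour


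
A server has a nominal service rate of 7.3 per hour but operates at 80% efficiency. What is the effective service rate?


Effective rate = mu * efficiency = 7.3 * 0.8 = 5.84 per hour

5.84 per hour


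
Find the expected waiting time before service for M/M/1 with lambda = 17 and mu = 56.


rho = 17/56; Wq = rho/(mu - lambda) = 0.0078 hours

0.0078 hours


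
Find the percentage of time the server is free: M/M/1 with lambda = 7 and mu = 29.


Idle fraction = (1 - rho) * 100 = (1 - 7/29) * 100 = 75.9%

75.9%


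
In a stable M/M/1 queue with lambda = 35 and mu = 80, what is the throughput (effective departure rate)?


For a stable queue (lambda < mu), throughput = lambda = 35 per hour

35 per hour


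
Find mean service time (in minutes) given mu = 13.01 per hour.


Mean service time = 60/mu = 60/13.01 = 4.61 minutes

4.61 minutes


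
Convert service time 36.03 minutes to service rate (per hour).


mu = 60 / avg_service_time = 60 / 36.03 = 1.67 per hour

1.67 per hour


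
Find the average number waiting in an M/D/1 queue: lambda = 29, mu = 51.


M/D/1: Lq = rho^2 / (2*(1-rho)) where rho = 29/51; Lq = 0.37

0.37


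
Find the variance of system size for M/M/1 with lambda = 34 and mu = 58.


rho = 34/58; Var(N) = rho/(1-rho)^2 = 3.42

3.42


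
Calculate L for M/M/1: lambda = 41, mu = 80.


rho = 41/80; L = rho/(1-rho) = 1.05

1.05


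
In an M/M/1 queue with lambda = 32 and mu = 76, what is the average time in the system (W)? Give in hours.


W = 1/(mu - lambda) = 1/(76 - 32) = 0.0227 hours

0.0227 hours


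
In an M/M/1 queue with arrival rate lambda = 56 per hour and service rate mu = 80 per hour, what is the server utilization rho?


rho = lambda/mu = 56/80 = 0.7

0.7


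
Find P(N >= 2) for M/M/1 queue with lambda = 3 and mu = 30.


P(N >= 2) = rho^2 = (3/30)^2 = 0.01

0.01


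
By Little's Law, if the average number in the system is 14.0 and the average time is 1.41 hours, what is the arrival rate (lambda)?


lambda = L / W = 14.0 / 1.41 = 9.93 per hour

9.93 per hour


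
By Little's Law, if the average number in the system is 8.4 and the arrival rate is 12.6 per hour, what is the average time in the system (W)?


W = L / lambda = 8.4 / 12.6 = 0.6667 hours

0.6667 hours


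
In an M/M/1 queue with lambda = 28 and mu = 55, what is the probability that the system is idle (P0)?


P0 = 1 - rho = 1 - 28/55 = 0.4909

0.4909


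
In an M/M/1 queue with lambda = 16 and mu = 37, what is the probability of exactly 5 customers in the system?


rho = 16/37; P(n) = (1-rho)*rho^n = (1-16/37)*(16/37)^5 = 0.0086

0.0086


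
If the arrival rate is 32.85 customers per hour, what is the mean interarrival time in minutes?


Mean interarrival time = 60/lambda = 60/32.85 = 1.83 minutes

1.83 minutes


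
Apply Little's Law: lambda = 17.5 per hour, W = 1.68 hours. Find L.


L = lambda * W = 17.5 * 1.68 = 29.4

29.4


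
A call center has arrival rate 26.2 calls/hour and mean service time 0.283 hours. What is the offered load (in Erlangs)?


Offered load a = lambda * E[S] = 26.2 * 0.283 = 7.41 Erlangs

7.41 Erlangs


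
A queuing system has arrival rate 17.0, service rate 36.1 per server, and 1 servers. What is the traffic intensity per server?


rho = lambda / (c * mu) = 17.0 / (1 * 36.1) = 0.4709

0.4709


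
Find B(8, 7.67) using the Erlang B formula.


B(N,A) = (A^N/N!) / sum(A^k/k!, k=0..N) with N=8, A=7.67 = 0.2171

0.2171


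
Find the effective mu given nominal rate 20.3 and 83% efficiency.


Effective rate = mu * efficiency = 20.3 * 0.83 = 16.85 per hour

16.85 per hour


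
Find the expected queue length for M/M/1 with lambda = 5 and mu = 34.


rho = 5/34; Lq = rho^2/(1-rho) = 0.03

0.03


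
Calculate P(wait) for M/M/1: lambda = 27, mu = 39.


P(wait) = rho = lambda/mu = 27/39 = 0.6923

0.6923


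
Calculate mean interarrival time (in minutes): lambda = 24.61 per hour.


Mean interarrival time = 60/lambda = 60/24.61 = 2.44 minutes

2.44 minutes


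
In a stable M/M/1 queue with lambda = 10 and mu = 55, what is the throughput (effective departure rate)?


For a stable queue (lambda < mu), throughput = lambda = 10 per hour

10 per hour


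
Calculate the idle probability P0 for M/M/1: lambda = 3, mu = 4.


P0 = 1 - rho = 1 - 3/4 = 0.25

0.25


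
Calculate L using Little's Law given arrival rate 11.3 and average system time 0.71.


L = lambda * W = 11.3 * 0.71 = 8.02

8.02


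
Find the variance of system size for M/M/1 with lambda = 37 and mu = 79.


rho = 37/79; Var(N) = rho/(1-rho)^2 = 1.66

1.66


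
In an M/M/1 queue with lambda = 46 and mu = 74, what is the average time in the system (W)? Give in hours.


W = 1/(mu - lambda) = 1/(74 - 46) = 0.0357 hours

0.0357 hours


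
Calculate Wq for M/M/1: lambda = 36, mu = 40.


rho = 36/40; Wq = rho/(mu - lambda) = 0.225 hours

0.225 hours


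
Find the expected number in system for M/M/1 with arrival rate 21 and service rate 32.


rho = 21/32; L = rho/(1-rho) = 1.91

1.91


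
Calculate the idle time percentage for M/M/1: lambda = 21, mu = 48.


Idle fraction = (1 - rho) * 100 = (1 - 21/48) * 100 = 56.3%

56.3%


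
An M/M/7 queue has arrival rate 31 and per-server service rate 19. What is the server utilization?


rho = lambda/(c*mu) = 31/(7*19) = 0.2331

0.2331


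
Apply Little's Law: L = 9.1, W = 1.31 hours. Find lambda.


lambda = L / W = 9.1 / 1.31 = 6.95 per hour

6.95 per hour


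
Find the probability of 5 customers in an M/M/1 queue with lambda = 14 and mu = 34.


rho = 14/34; P(n) = (1-rho)*rho^n = (1-14/34)*(14/34)^5 = 0.007

0.007


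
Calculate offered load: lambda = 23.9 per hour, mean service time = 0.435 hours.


Offered load a = lambda * E[S] = 23.9 * 0.435 = 10.4 Erlangs

10.4 Erlangs


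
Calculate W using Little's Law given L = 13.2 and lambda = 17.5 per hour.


W = L / lambda = 13.2 / 17.5 = 0.7543 hours

0.7543 hours


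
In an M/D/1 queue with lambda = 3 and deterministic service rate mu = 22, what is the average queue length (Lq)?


M/D/1: Lq = rho^2 / (2*(1-rho)) where rho = 3/22; Lq = 0.01

0.01


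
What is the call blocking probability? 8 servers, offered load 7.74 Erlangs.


B(N,A) = (A^N/N!) / sum(A^k/k!, k=0..N) with N=8, A=7.74 = 0.221

0.221


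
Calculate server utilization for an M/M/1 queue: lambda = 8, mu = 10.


rho = lambda/mu = 8/10 = 0.8

0.8


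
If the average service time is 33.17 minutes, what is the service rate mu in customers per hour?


mu = 60 / avg_service_time = 60 / 33.17 = 1.81 per hour

1.81 per hour


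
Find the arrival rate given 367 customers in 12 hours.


lambda = total arrivals / time = 367 / 12 = 30.58 per hour

30.58 per hour


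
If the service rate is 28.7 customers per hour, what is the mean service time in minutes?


Mean service time = 60/mu = 60/28.7 = 2.09 minutes

2.09 minutes


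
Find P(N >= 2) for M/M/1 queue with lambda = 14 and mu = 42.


P(N >= 2) = rho^2 = (14/42)^2 = 0.1111

0.1111


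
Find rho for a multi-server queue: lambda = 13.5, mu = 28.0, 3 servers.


rho = lambda / (c * mu) = 13.5 / (3 * 28.0) = 0.1607

0.1607


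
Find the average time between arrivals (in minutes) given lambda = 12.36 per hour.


Mean interarrival time = 60/lambda = 60/12.36 = 4.85 minutes

4.85 minutes


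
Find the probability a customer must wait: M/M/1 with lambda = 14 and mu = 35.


P(wait) = rho = lambda/mu = 14/35 = 0.4

0.4


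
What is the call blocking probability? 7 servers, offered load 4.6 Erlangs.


B(N,A) = (A^N/N!) / sum(A^k/k!, k=0..N) with N=7, A=4.6 = 0.096

0.096
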